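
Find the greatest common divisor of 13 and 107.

1

gcd(107, 13):
  107 = 8*13 + 3
  13 = 4*3 + 1
  3 = 3*1
so gcd(107, 13) = 1.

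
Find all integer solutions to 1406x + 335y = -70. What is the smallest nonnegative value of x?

gcd(1406, 335) = 1.
1 divides -70, so solutions exist.
By Bézout, 1406·(66) + 335·(-277) = 1.
Scale by -70/1 = -70: (x₀, y₀) = (-4620, 19390).
General solution: x = -4620 + 335t, y = 19390 - 1406t for integer t.
x ≥ 0: smallest is -4620 mod 335 = 70 (at t = 14), with y = -294.

70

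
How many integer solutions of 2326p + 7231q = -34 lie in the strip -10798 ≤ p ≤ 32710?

gcd(7231, 2326) = 1  (7231 = 3·2326 + 253, 2326 = 9·253 + 49, 253 = 5·49 + 8, 49 = 6·8 + 1, 8 = 8·1).
Back-substituting, 2326·(886) + 7231·(-285) = 1.
Scale by -34: particular solution (-30124, 9690); reduce p mod 7231: (6031, -1940).
General solution: p = 6031 + 7231t, q = -1940 - 2326t for integer t.
-10798 ≤ 6031 + 7231t ≤ 32710 gives t ∈ [-2, 3], which is 6 values.

6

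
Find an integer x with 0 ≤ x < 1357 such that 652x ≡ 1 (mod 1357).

gcd(1357, 652):
  1357 = 2*652 + 53
  652 = 12*53 + 16
  53 = 3*16 + 5
  16 = 3*5 + 1
  5 = 5*1
so gcd(1357, 652) = 1.
Back-substitute for Bézout coefficients:
  1 = 16 - 3*5
  ... = 652*(256) + 1357*(-123)
So 652*256 ≡ 1 (mod 1357), and 256 mod 1357 = 256.

256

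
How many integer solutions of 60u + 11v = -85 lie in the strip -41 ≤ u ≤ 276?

29

gcd(60, 11) = 1  (60 = 5·11 + 5, 11 = 2·5 + 1, 5 = 5·1).
Back-substituting, 60·(-2) + 11·(11) = 1.
Scale by -85: particular solution (170, -935); reduce u mod 11: (5, -35).
General solution: u = 5 + 11t, v = -35 - 60t for integer t.
-41 ≤ 5 + 11t ≤ 276 gives t ∈ [-4, 24], which is 29 values.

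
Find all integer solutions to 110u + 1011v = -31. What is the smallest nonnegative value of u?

gcd(1011, 110) = 1  (1011 = 9·110 + 21, 110 = 5·21 + 5, 21 = 4·5 + 1, 5 = 5·1).
1 divides -31, so solutions exist.
Back-substituting, 110·(-193) + 1011·(21) = 1.
Scale by -31/1 = -31: (u₀, v₀) = (5983, -651).
General solution: u = 5983 + 1011t, v = -651 - 110t for integer t.
u ≥ 0: smallest is 5983 mod 1011 = 928 (at t = -5), with v = -101.

928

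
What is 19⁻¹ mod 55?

29

gcd(55, 19):
  55 = 2*19 + 17
  19 = 1*17 + 2
  17 = 8*2 + 1
  2 = 2*1
so gcd(55, 19) = 1.
Back-substitute for Bézout coefficients:
  1 = 17 - 8*2
  ... = 19*(-26) + 55*(9)
So 19*-26 ≡ 1 (mod 55), and -26 mod 55 = 29.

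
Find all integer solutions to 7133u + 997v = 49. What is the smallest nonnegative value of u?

952

gcd(7133, 997) = 1  (7133 = 7*997 + 154, 997 = 6*154 + 73, 154 = 2*73 + 8, 73 = 9*8 + 1, 8 = 8*1).
1 divides 49, so solutions exist.
Back-substituting, 7133*(-123) + 997*(880) = 1.
Scale by 49/1 = 49: (u₀, v₀) = (-6027, 43120).
General solution: u = -6027 + 997t, v = 43120 - 7133t for integer t.
u ≥ 0: smallest is -6027 mod 997 = 952 (at t = 7), with v = -6811.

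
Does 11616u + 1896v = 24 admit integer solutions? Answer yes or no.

gcd(11616, 1896) = 24  (11616 = 6·1896 + 240, 1896 = 7·240 + 216, 240 = 1·216 + 24, 216 = 9·24).
24 divides 24, so integer solutions exist.

yes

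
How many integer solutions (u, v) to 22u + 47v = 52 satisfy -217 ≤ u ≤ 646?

19

gcd(47, 22) = 1.
By Bézout, 22×(15) + 47×(-7) = 1.
Particular solution: (28, -12).
General solution: u = 28 + 47t, v = -12 - 22t for integer t.
-217 ≤ 28 + 47t ≤ 646 gives t ∈ [-5, 13], which is 19 values.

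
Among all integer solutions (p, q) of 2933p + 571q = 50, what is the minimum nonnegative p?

557

gcd(2933, 571):
  2933 = 5*571 + 78
  571 = 7*78 + 25
  78 = 3*25 + 3
  25 = 8*3 + 1
  3 = 3*1
so gcd(2933, 571) = 1.
1 divides 50, so solutions exist.
Back-substitute for Bézout coefficients:
  1 = 25 - 8*3
  ... = 2933*(-183) + 571*(940)
Scale by 50/1 = 50: (p₀, q₀) = (-9150, 47000).
General solution: p = -9150 + 571t, q = 47000 - 2933t for integer t.
p ≥ 0: smallest is -9150 mod 571 = 557 (at t = 17), with q = -2861.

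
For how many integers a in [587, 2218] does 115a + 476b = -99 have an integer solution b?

3

gcd(476, 115) = 1.
By Bézout, 115*(-149) + 476*(36) = 1.
Particular solution: (471, -114).
General solution: a = 471 + 476t, b = -114 - 115t for integer t.
587 ≤ 471 + 476t ≤ 2218 gives t ∈ [1, 3], which is 3 values.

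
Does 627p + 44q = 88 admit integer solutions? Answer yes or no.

yes

gcd(627, 44) = 11.
11 divides 88, so integer solutions exist.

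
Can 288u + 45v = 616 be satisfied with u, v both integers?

no

gcd(288, 45) = 9  (288 = 6·45 + 18, 45 = 2·18 + 9, 18 = 2·9).
9 does not divide 616 (remainder 4), so no integer solutions.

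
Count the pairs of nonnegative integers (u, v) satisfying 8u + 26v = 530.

gcd(26, 8) = 2  (26 = 3×8 + 2, 8 = 4×2).
Back-substituting, 8×(-3) + 26×(1) = 2.
Scale by 265: one solution is (-795, 265). Reduce u mod 13: (11, 17).
General: u = 11 + 13t, v = 17 - 4t.
u ≥ 0 ⇒ t ≥ 0; v ≥ 0 ⇒ t ≤ 4. So t ∈ [0, 4]: 5 solutions.

5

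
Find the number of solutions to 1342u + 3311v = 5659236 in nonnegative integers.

gcd(3311, 1342) = 11  (3311 = 2*1342 + 627, 1342 = 2*627 + 88, 627 = 7*88 + 11, 88 = 8*11).
Back-substituting, 1342*(-37) + 3311*(15) = 11.
Scale by 514476: one solution is (-19035612, 7717140). Reduce u mod 301: (230, 1616).
General: u = 230 + 301t, v = 1616 - 122t.
u ≥ 0 ⇒ t ≥ 0; v ≥ 0 ⇒ t ≤ 13. So t ∈ [0, 13]: 14 solutions.

14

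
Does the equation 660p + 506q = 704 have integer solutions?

yes

gcd(660, 506) = 22  (660 = 1*506 + 154, 506 = 3*154 + 44, 154 = 3*44 + 22, 44 = 2*22).
22 divides 704, so integer solutions exist.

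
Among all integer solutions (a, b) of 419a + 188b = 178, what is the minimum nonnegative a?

gcd(419, 188) = 1.
1 divides 178, so solutions exist.
By Bézout, 419*(35) + 188*(-78) = 1.
Scale by 178/1 = 178: (a₀, b₀) = (6230, -13884).
General solution: a = 6230 + 188t, b = -13884 - 419t for integer t.
a ≥ 0: smallest is 6230 mod 188 = 26 (at t = -33), with b = -57.

26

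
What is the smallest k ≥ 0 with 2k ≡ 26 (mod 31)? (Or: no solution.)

gcd(31, 2) = 1.
1 divides 26, so solutions exist.
By Bézout, 2·(-15) + 31·(1) = 1.
So 2·(-15) ≡ 1 (mod 31); multiply by 26: k ≡ -390 (mod 31).
Smallest nonnegative: k = -390 mod 31 = 13.

13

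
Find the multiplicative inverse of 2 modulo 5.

gcd(5, 2) = 1  (5 = 2*2 + 1, 2 = 2*1).
Back-substituting, 2*(-2) + 5*(1) = 1.
So 2*-2 ≡ 1 (mod 5), and -2 mod 5 = 3.

3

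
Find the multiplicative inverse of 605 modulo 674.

gcd(674, 605) = 1.
By Bézout, 605·(-127) + 674·(114) = 1.
So 605·-127 ≡ 1 (mod 674), and -127 mod 674 = 547.

547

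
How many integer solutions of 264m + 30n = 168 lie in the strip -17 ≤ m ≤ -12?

1

gcd(264, 30) = 6.
By Bézout, 264*(-1) + 30*(9) = 6.
Particular solution: (2, -12).
General solution: m = 2 + 5t, n = -12 - 44t for integer t.
-17 ≤ 2 + 5t ≤ -12 gives t ∈ [-3, -3], which is 1 value.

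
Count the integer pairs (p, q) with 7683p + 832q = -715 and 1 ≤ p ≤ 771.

12

gcd(7683, 832) = 13  (7683 = 9*832 + 195, 832 = 4*195 + 52, 195 = 3*52 + 39, 52 = 1*39 + 13, 39 = 3*13).
Back-substituting, 7683*(-17) + 832*(157) = 13.
Scale by -55: particular solution (935, -8635); reduce p mod 64: (39, -361).
General solution: p = 39 + 64t, q = -361 - 591t for integer t.
1 ≤ 39 + 64t ≤ 771 gives t ∈ [0, 11], which is 12 values.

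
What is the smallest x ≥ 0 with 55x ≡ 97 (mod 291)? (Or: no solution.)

gcd(291, 55) = 1  (291 = 5×55 + 16, 55 = 3×16 + 7, 16 = 2×7 + 2, 7 = 3×2 + 1, 2 = 2×1).
1 divides 97, so solutions exist.
Back-substituting, 55×(127) + 291×(-24) = 1.
So 55×(127) ≡ 1 (mod 291); multiply by 97: x ≡ 12319 (mod 291).
Smallest nonnegative: x = 12319 mod 291 = 97.

97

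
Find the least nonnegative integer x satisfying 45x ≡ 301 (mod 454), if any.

gcd(454, 45):
  454 = 10·45 + 4
  45 = 11·4 + 1
  4 = 4·1
so gcd(454, 45) = 1.
1 divides 301, so solutions exist.
Back-substitute for Bézout coefficients:
  1 = 45 - 11·4
  ... = 45·(111) + 454·(-11)
So 45·(111) ≡ 1 (mod 454); multiply by 301: x ≡ 33411 (mod 454).
Smallest nonnegative: x = 33411 mod 454 = 269.

269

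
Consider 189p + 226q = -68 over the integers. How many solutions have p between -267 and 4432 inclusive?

21

gcd(226, 189):
  226 = 1*189 + 37
  189 = 5*37 + 4
  37 = 9*4 + 1
  4 = 4*1
so gcd(226, 189) = 1.
Back-substitute for Bézout coefficients:
  1 = 37 - 9*4
  ... = 189*(-55) + 226*(46)
Scale by -68: particular solution (3740, -3128); reduce p mod 226: (124, -104).
General solution: p = 124 + 226t, q = -104 - 189t for integer t.
-267 ≤ 124 + 226t ≤ 4432 gives t ∈ [-1, 19], which is 21 values.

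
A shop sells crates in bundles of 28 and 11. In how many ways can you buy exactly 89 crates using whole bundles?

Need nonnegative integers with 28j + 11k = 89.
gcd(28, 11) = 1, and 28·(2) + 11·(-5) = 1.
So (j₀, k₀) = (178, -445); general j = 178 + 11t, k = -445 - 28t.
j ≥ 0 ⇒ t ≥ -16; k ≥ 0 ⇒ t ≤ -16. That's 1 value of t.

1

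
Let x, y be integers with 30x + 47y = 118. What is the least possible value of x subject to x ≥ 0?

gcd(47, 30):
  47 = 1*30 + 17
  30 = 1*17 + 13
  17 = 1*13 + 4
  13 = 3*4 + 1
  4 = 4*1
so gcd(47, 30) = 1.
1 divides 118, so solutions exist.
Back-substitute for Bézout coefficients:
  1 = 13 - 3*4
  ... = 30*(11) + 47*(-7)
Scale by 118/1 = 118: (x₀, y₀) = (1298, -826).
General solution: x = 1298 + 47t, y = -826 - 30t for integer t.
x ≥ 0: smallest is 1298 mod 47 = 29 (at t = -27), with y = -16.

29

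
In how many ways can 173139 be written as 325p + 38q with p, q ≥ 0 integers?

14

gcd(325, 38) = 1  (325 = 8×38 + 21, 38 = 1×21 + 17, 21 = 1×17 + 4, 17 = 4×4 + 1, 4 = 4×1).
Back-substituting, 325×(-9) + 38×(77) = 1.
Scale by 173139: one solution is (-1558251, 13331703). Reduce p mod 38: (15, 4428).
General: p = 15 + 38t, q = 4428 - 325t.
p ≥ 0 ⇒ t ≥ 0; q ≥ 0 ⇒ t ≤ 13. So t ∈ [0, 13]: 14 solutions.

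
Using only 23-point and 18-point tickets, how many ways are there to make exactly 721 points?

2

Need nonnegative integers with 23j + 18k = 721.
gcd(23, 18) = 1, and 23·(-7) + 18·(9) = 1.
So (j₀, k₀) = (-5047, 6489); general j = -5047 + 18t, k = 6489 - 23t.
j ≥ 0 ⇒ t ≥ 281; k ≥ 0 ⇒ t ≤ 282. That's 2 values of t.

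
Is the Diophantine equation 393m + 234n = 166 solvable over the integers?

gcd(393, 234):
  393 = 1·234 + 159
  234 = 1·159 + 75
  159 = 2·75 + 9
  75 = 8·9 + 3
  9 = 3·3
so gcd(393, 234) = 3.
3 does not divide 166 (remainder 1), so no integer solutions.

no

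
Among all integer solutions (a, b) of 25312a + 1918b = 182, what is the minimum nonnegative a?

36

gcd(25312, 1918) = 14  (25312 = 13*1918 + 378, 1918 = 5*378 + 28, 378 = 13*28 + 14, 28 = 2*14).
14 divides 182, so solutions exist.
Back-substituting, 25312*(66) + 1918*(-871) = 14.
Scale by 182/14 = 13: (a₀, b₀) = (858, -11323).
General solution: a = 858 + 137t, b = -11323 - 1808t for integer t.
a ≥ 0: smallest is 858 mod 137 = 36 (at t = -6), with b = -475.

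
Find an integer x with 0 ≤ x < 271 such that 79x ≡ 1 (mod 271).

247

gcd(271, 79) = 1.
By Bézout, 79×(-24) + 271×(7) = 1.
So 79×-24 ≡ 1 (mod 271), and -24 mod 271 = 247.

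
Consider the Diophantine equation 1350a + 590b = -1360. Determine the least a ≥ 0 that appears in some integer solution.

gcd(1350, 590):
  1350 = 2*590 + 170
  590 = 3*170 + 80
  170 = 2*80 + 10
  80 = 8*10
so gcd(1350, 590) = 10.
10 divides -1360, so solutions exist.
Back-substitute for Bézout coefficients:
  10 = 170 - 2*80
  ... = 1350*(7) + 590*(-16)
Scale by -1360/10 = -136: (a₀, b₀) = (-952, 2176).
General solution: a = -952 + 59t, b = 2176 - 135t for integer t.
a ≥ 0: smallest is -952 mod 59 = 51 (at t = 17), with b = -119.

51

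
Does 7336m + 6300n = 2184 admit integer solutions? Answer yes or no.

gcd(7336, 6300) = 28.
28 divides 2184, so integer solutions exist.

yes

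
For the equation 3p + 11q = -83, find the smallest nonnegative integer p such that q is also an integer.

9

gcd(11, 3):
  11 = 3·3 + 2
  3 = 1·2 + 1
  2 = 2·1
so gcd(11, 3) = 1.
1 divides -83, so solutions exist.
Back-substitute for Bézout coefficients:
  1 = 3 - 1·2
  ... = 3·(4) + 11·(-1)
Scale by -83/1 = -83: (p₀, q₀) = (-332, 83).
General solution: p = -332 + 11t, q = 83 - 3t for integer t.
p ≥ 0: smallest is -332 mod 11 = 9 (at t = 31), with q = -10.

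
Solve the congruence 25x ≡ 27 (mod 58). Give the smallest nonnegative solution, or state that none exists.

15

gcd(58, 25):
  58 = 2·25 + 8
  25 = 3·8 + 1
  8 = 8·1
so gcd(58, 25) = 1.
1 divides 27, so solutions exist.
Back-substitute for Bézout coefficients:
  1 = 25 - 3·8
  ... = 25·(7) + 58·(-3)
So 25·(7) ≡ 1 (mod 58); multiply by 27: x ≡ 189 (mod 58).
Smallest nonnegative: x = 189 mod 58 = 15.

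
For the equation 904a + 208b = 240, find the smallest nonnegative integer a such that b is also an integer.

gcd(904, 208):
  904 = 4*208 + 72
  208 = 2*72 + 64
  72 = 1*64 + 8
  64 = 8*8
so gcd(904, 208) = 8.
8 divides 240, so solutions exist.
Back-substitute for Bézout coefficients:
  8 = 72 - 1*64
  ... = 904*(3) + 208*(-13)
Scale by 240/8 = 30: (a₀, b₀) = (90, -390).
General solution: a = 90 + 26t, b = -390 - 113t for integer t.
a ≥ 0: smallest is 90 mod 26 = 12 (at t = -3), with b = -51.

12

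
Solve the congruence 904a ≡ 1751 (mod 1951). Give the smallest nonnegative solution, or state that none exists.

1640

gcd(1951, 904) = 1  (1951 = 2*904 + 143, 904 = 6*143 + 46, 143 = 3*46 + 5, 46 = 9*5 + 1, 5 = 5*1).
1 divides 1751, so solutions exist.
Back-substituting, 904*(382) + 1951*(-177) = 1.
So 904*(382) ≡ 1 (mod 1951); multiply by 1751: a ≡ 668882 (mod 1951).
Smallest nonnegative: a = 668882 mod 1951 = 1640.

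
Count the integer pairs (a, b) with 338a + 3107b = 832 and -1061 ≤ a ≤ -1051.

gcd(3107, 338) = 13.
By Bézout, 338·(46) + 3107·(-5) = 13.
Particular solution: (76, -8).
General solution: a = 76 + 239t, b = -8 - 26t for integer t.
-1061 ≤ 76 + 239t ≤ -1051 gives t ∈ [-4, -5], which is 0 values.

0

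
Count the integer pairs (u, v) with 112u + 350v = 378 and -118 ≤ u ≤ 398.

gcd(350, 112) = 14  (350 = 3·112 + 14, 112 = 8·14).
Back-substituting, 112·(-3) + 350·(1) = 14.
Scale by 27: particular solution (-81, 27); reduce u mod 25: (19, -5).
General solution: u = 19 + 25t, v = -5 - 8t for integer t.
-118 ≤ 19 + 25t ≤ 398 gives t ∈ [-5, 15], which is 21 values.

21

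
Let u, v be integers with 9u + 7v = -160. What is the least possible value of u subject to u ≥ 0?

gcd(9, 7):
  9 = 1*7 + 2
  7 = 3*2 + 1
  2 = 2*1
so gcd(9, 7) = 1.
1 divides -160, so solutions exist.
Back-substitute for Bézout coefficients:
  1 = 7 - 3*2
  ... = 9*(-3) + 7*(4)
Scale by -160/1 = -160: (u₀, v₀) = (480, -640).
General solution: u = 480 + 7t, v = -640 - 9t for integer t.
u ≥ 0: smallest is 480 mod 7 = 4 (at t = -68), with v = -28.

4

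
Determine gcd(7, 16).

1

gcd(16, 7):
  16 = 2*7 + 2
  7 = 3*2 + 1
  2 = 2*1
so gcd(16, 7) = 1.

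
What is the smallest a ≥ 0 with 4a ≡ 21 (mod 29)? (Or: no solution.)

27

gcd(29, 4) = 1.
1 divides 21, so solutions exist.
By Bézout, 4*(-7) + 29*(1) = 1.
So 4*(-7) ≡ 1 (mod 29); multiply by 21: a ≡ -147 (mod 29).
Smallest nonnegative: a = -147 mod 29 = 27.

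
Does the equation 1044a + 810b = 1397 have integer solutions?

no

gcd(1044, 810) = 18  (1044 = 1*810 + 234, 810 = 3*234 + 108, 234 = 2*108 + 18, 108 = 6*18).
18 does not divide 1397 (remainder 11), so no integer solutions.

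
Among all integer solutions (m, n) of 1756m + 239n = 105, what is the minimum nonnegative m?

gcd(1756, 239) = 1.
1 divides 105, so solutions exist.
By Bézout, 1756×(72) + 239×(-529) = 1.
Scale by 105/1 = 105: (m₀, n₀) = (7560, -55545).
General solution: m = 7560 + 239t, n = -55545 - 1756t for integer t.
m ≥ 0: smallest is 7560 mod 239 = 151 (at t = -31), with n = -1109.

151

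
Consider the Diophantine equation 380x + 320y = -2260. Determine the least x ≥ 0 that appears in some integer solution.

gcd(380, 320) = 20.
20 divides -2260, so solutions exist.
By Bézout, 380*(-5) + 320*(6) = 20.
Scale by -2260/20 = -113: (x₀, y₀) = (565, -678).
General solution: x = 565 + 16t, y = -678 - 19t for integer t.
x ≥ 0: smallest is 565 mod 16 = 5 (at t = -35), with y = -13.

5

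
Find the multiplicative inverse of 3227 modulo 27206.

gcd(27206, 3227):
  27206 = 8*3227 + 1390
  3227 = 2*1390 + 447
  1390 = 3*447 + 49
  447 = 9*49 + 6
  49 = 8*6 + 1
  6 = 6*1
so gcd(27206, 3227) = 1.
Back-substitute for Bézout coefficients:
  1 = 49 - 8*6
  ... = 3227*(-4443) + 27206*(527)
So 3227*-4443 ≡ 1 (mod 27206), and -4443 mod 27206 = 22763.

22763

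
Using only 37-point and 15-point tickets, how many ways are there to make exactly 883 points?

Need nonnegative integers with 37j + 15k = 883.
gcd(37, 15) = 1, and 37·(-2) + 15·(5) = 1.
So (j₀, k₀) = (-1766, 4415); general j = -1766 + 15t, k = 4415 - 37t.
j ≥ 0 ⇒ t ≥ 118; k ≥ 0 ⇒ t ≤ 119. That's 2 values of t.

2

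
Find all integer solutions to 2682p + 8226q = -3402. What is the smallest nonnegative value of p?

gcd(8226, 2682):
  8226 = 3·2682 + 180
  2682 = 14·180 + 162
  180 = 1·162 + 18
  162 = 9·18
so gcd(8226, 2682) = 18.
18 divides -3402, so solutions exist.
Back-substitute for Bézout coefficients:
  18 = 180 - 1·162
  ... = 2682·(-46) + 8226·(15)
Scale by -3402/18 = -189: (p₀, q₀) = (8694, -2835).
General solution: p = 8694 + 457t, q = -2835 - 149t for integer t.
p ≥ 0: smallest is 8694 mod 457 = 11 (at t = -19), with q = -4.

11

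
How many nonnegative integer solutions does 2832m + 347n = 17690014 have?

18

gcd(2832, 347) = 1  (2832 = 8×347 + 56, 347 = 6×56 + 11, 56 = 5×11 + 1, 11 = 11×1).
Back-substituting, 2832×(31) + 347×(-253) = 1.
Scale by 17690014: one solution is (548390434, -4475573542). Reduce m mod 347: (309, 48458).
General: m = 309 + 347t, n = 48458 - 2832t.
m ≥ 0 ⇒ t ≥ 0; n ≥ 0 ⇒ t ≤ 17. So t ∈ [0, 17]: 18 solutions.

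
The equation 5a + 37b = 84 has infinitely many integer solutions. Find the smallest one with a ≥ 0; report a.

gcd(37, 5) = 1.
1 divides 84, so solutions exist.
By Bézout, 5×(15) + 37×(-2) = 1.
Scale by 84/1 = 84: (a₀, b₀) = (1260, -168).
General solution: a = 1260 + 37t, b = -168 - 5t for integer t.
a ≥ 0: smallest is 1260 mod 37 = 2 (at t = -34), with b = 2.

2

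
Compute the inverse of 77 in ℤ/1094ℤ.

gcd(1094, 77) = 1  (1094 = 14×77 + 16, 77 = 4×16 + 13, 16 = 1×13 + 3, 13 = 4×3 + 1, 3 = 3×1).
Back-substituting, 77×(341) + 1094×(-24) = 1.
So 77×341 ≡ 1 (mod 1094), and 341 mod 1094 = 341.

341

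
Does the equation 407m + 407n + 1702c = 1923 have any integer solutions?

no

gcd(407, 407):
  407 = 1·407
so gcd(407, 407) = 407.
gcd(407, 1702) = 37.
37 does not divide 1923 (remainder 36), so no integer solutions.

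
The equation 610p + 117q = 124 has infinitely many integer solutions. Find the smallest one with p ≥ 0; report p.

gcd(610, 117):
  610 = 5×117 + 25
  117 = 4×25 + 17
  25 = 1×17 + 8
  17 = 2×8 + 1
  8 = 8×1
so gcd(610, 117) = 1.
1 divides 124, so solutions exist.
Back-substitute for Bézout coefficients:
  1 = 17 - 2×8
  ... = 610×(-14) + 117×(73)
Scale by 124/1 = 124: (p₀, q₀) = (-1736, 9052).
General solution: p = -1736 + 117t, q = 9052 - 610t for integer t.
p ≥ 0: smallest is -1736 mod 117 = 19 (at t = 15), with q = -98.

19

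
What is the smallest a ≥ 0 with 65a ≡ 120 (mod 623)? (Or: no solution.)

gcd(623, 65):
  623 = 9×65 + 38
  65 = 1×38 + 27
  38 = 1×27 + 11
  27 = 2×11 + 5
  11 = 2×5 + 1
  5 = 5×1
so gcd(623, 65) = 1.
1 divides 120, so solutions exist.
Back-substitute for Bézout coefficients:
  1 = 11 - 2×5
  ... = 65×(-115) + 623×(12)
So 65×(-115) ≡ 1 (mod 623); multiply by 120: a ≡ -13800 (mod 623).
Smallest nonnegative: a = -13800 mod 623 = 529.

529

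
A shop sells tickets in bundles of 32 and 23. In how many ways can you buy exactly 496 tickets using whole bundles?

Need nonnegative integers with 32j + 23k = 496.
gcd(32, 23) = 1, and 32·(-5) + 23·(7) = 1.
So (j₀, k₀) = (-2480, 3472); general j = -2480 + 23t, k = 3472 - 32t.
j ≥ 0 ⇒ t ≥ 108; k ≥ 0 ⇒ t ≤ 108. That's 1 value of t.

1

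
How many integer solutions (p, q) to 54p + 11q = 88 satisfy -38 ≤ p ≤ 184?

gcd(54, 11):
  54 = 4·11 + 10
  11 = 1·10 + 1
  10 = 10·1
so gcd(54, 11) = 1.
Back-substitute for Bézout coefficients:
  1 = 11 - 1·10
  ... = 54·(-1) + 11·(5)
Scale by 88: particular solution (-88, 440); reduce p mod 11: (0, 8).
General solution: p = 0 + 11t, q = 8 - 54t for integer t.
-38 ≤ 0 + 11t ≤ 184 gives t ∈ [-3, 16], which is 20 values.

20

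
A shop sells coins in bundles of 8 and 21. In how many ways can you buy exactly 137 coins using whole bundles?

Need nonnegative integers with 8j + 21k = 137.
gcd(8, 21) = 1, and 8·(8) + 21·(-3) = 1.
So (j₀, k₀) = (1096, -411); general j = 1096 + 21t, k = -411 - 8t.
j ≥ 0 ⇒ t ≥ -52; k ≥ 0 ⇒ t ≤ -52. That's 1 value of t.

1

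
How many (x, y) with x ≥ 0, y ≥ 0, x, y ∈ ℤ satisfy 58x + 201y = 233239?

20

gcd(201, 58):
  201 = 3·58 + 27
  58 = 2·27 + 4
  27 = 6·4 + 3
  4 = 1·3 + 1
  3 = 3·1
so gcd(201, 58) = 1.
Back-substitute for Bézout coefficients:
  1 = 4 - 1·3
  ... = 58·(52) + 201·(-15)
Scale by 233239: one solution is (12128428, -3498585). Reduce x mod 201: (88, 1135).
General: x = 88 + 201t, y = 1135 - 58t.
x ≥ 0 ⇒ t ≥ 0; y ≥ 0 ⇒ t ≤ 19. So t ∈ [0, 19]: 20 solutions.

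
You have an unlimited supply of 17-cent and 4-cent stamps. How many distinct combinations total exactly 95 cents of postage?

1

Need nonnegative integers with 17j + 4k = 95.
gcd(17, 4) = 1, and 17·(1) + 4·(-4) = 1.
So (j₀, k₀) = (95, -380); general j = 95 + 4t, k = -380 - 17t.
j ≥ 0 ⇒ t ≥ -23; k ≥ 0 ⇒ t ≤ -23. That's 1 value of t.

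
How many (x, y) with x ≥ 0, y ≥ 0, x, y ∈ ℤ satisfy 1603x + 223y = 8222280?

gcd(1603, 223) = 1  (1603 = 7×223 + 42, 223 = 5×42 + 13, 42 = 3×13 + 3, 13 = 4×3 + 1, 3 = 3×1).
Back-substituting, 1603×(-69) + 223×(496) = 1.
Scale by 8222280: one solution is (-567337320, 4078250880). Reduce x mod 223: (102, 36138).
General: x = 102 + 223t, y = 36138 - 1603t.
x ≥ 0 ⇒ t ≥ 0; y ≥ 0 ⇒ t ≤ 22. So t ∈ [0, 22]: 23 solutions.

23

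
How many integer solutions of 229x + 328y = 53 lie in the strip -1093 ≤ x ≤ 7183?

gcd(328, 229):
  328 = 1·229 + 99
  229 = 2·99 + 31
  99 = 3·31 + 6
  31 = 5·6 + 1
  6 = 6·1
so gcd(328, 229) = 1.
Back-substitute for Bézout coefficients:
  1 = 31 - 5·6
  ... = 229·(53) + 328·(-37)
Scale by 53: particular solution (2809, -1961); reduce x mod 328: (185, -129).
General solution: x = 185 + 328t, y = -129 - 229t for integer t.
-1093 ≤ 185 + 328t ≤ 7183 gives t ∈ [-3, 21], which is 25 values.

25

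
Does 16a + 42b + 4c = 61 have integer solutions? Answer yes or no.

gcd(42, 16) = 2  (42 = 2*16 + 10, 16 = 1*10 + 6, 10 = 1*6 + 4, 6 = 1*4 + 2, 4 = 2*2).
gcd(2, 4) = 2.
2 does not divide 61 (remainder 1), so no integer solutions.

no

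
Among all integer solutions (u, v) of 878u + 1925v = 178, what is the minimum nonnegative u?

351

gcd(1925, 878) = 1.
1 divides 178, so solutions exist.
By Bézout, 878·(467) + 1925·(-213) = 1.
Scale by 178/1 = 178: (u₀, v₀) = (83126, -37914).
General solution: u = 83126 + 1925t, v = -37914 - 878t for integer t.
u ≥ 0: smallest is 83126 mod 1925 = 351 (at t = -43), with v = -160.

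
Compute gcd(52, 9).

1

gcd(52, 9):
  52 = 5×9 + 7
  9 = 1×7 + 2
  7 = 3×2 + 1
  2 = 2×1
so gcd(52, 9) = 1.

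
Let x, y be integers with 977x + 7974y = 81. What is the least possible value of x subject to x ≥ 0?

7011

gcd(7974, 977):
  7974 = 8·977 + 158
  977 = 6·158 + 29
  158 = 5·29 + 13
  29 = 2·13 + 3
  13 = 4·3 + 1
  3 = 3·1
so gcd(7974, 977) = 1.
1 divides 81, so solutions exist.
Back-substitute for Bézout coefficients:
  1 = 13 - 4·3
  ... = 977·(-2473) + 7974·(303)
Scale by 81/1 = 81: (x₀, y₀) = (-200313, 24543).
General solution: x = -200313 + 7974t, y = 24543 - 977t for integer t.
x ≥ 0: smallest is -200313 mod 7974 = 7011 (at t = 26), with y = -859.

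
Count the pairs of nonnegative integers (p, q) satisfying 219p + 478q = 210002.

gcd(478, 219) = 1  (478 = 2*219 + 40, 219 = 5*40 + 19, 40 = 2*19 + 2, 19 = 9*2 + 1, 2 = 2*1).
Back-substituting, 219*(227) + 478*(-104) = 1.
Scale by 210002: one solution is (47670454, -21840208). Reduce p mod 478: (470, 224).
General: p = 470 + 478t, q = 224 - 219t.
p ≥ 0 ⇒ t ≥ 0; q ≥ 0 ⇒ t ≤ 1. So t ∈ [0, 1]: 2 solutions.

2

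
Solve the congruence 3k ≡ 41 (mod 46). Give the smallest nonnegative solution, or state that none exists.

gcd(46, 3) = 1  (46 = 15×3 + 1, 3 = 3×1).
1 divides 41, so solutions exist.
Back-substituting, 3×(-15) + 46×(1) = 1.
So 3×(-15) ≡ 1 (mod 46); multiply by 41: k ≡ -615 (mod 46).
Smallest nonnegative: k = -615 mod 46 = 29.

29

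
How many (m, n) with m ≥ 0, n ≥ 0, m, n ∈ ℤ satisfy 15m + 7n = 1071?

11

gcd(15, 7) = 1.
By Bézout, 15*(1) + 7*(-2) = 1.
One solution: (0, 153).
General: m = 0 + 7t, n = 153 - 15t.
m ≥ 0 ⇒ t ≥ 0; n ≥ 0 ⇒ t ≤ 10. So t ∈ [0, 10]: 11 solutions.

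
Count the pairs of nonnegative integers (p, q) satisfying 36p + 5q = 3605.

21

gcd(36, 5) = 1  (36 = 7·5 + 1, 5 = 5·1).
Back-substituting, 36·(1) + 5·(-7) = 1.
Scale by 3605: one solution is (3605, -25235). Reduce p mod 5: (0, 721).
General: p = 0 + 5t, q = 721 - 36t.
p ≥ 0 ⇒ t ≥ 0; q ≥ 0 ⇒ t ≤ 20. So t ∈ [0, 20]: 21 solutions.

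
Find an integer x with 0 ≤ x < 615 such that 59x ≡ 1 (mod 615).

gcd(615, 59) = 1  (615 = 10·59 + 25, 59 = 2·25 + 9, 25 = 2·9 + 7, 9 = 1·7 + 2, 7 = 3·2 + 1, 2 = 2·1).
Back-substituting, 59·(-271) + 615·(26) = 1.
So 59·-271 ≡ 1 (mod 615), and -271 mod 615 = 344.

344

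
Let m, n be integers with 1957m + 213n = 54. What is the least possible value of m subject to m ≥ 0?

gcd(1957, 213):
  1957 = 9×213 + 40
  213 = 5×40 + 13
  40 = 3×13 + 1
  13 = 13×1
so gcd(1957, 213) = 1.
1 divides 54, so solutions exist.
Back-substitute for Bézout coefficients:
  1 = 40 - 3×13
  ... = 1957×(16) + 213×(-147)
Scale by 54/1 = 54: (m₀, n₀) = (864, -7938).
General solution: m = 864 + 213t, n = -7938 - 1957t for integer t.
m ≥ 0: smallest is 864 mod 213 = 12 (at t = -4), with n = -110.

12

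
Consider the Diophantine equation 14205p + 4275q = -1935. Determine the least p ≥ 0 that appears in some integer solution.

138

gcd(14205, 4275):
  14205 = 3*4275 + 1380
  4275 = 3*1380 + 135
  1380 = 10*135 + 30
  135 = 4*30 + 15
  30 = 2*15
so gcd(14205, 4275) = 15.
15 divides -1935, so solutions exist.
Back-substitute for Bézout coefficients:
  15 = 135 - 4*30
  ... = 14205*(-127) + 4275*(422)
Scale by -1935/15 = -129: (p₀, q₀) = (16383, -54438).
General solution: p = 16383 + 285t, q = -54438 - 947t for integer t.
p ≥ 0: smallest is 16383 mod 285 = 138 (at t = -57), with q = -459.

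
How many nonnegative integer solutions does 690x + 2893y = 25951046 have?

gcd(2893, 690) = 1.
By Bézout, 690×(348) + 2893×(-83) = 1.
One solution: (1628, 8582).
General: x = 1628 + 2893t, y = 8582 - 690t.
x ≥ 0 ⇒ t ≥ 0; y ≥ 0 ⇒ t ≤ 12. So t ∈ [0, 12]: 13 solutions.

13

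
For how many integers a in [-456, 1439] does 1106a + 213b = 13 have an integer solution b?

9

gcd(1106, 213):
  1106 = 5·213 + 41
  213 = 5·41 + 8
  41 = 5·8 + 1
  8 = 8·1
so gcd(1106, 213) = 1.
Back-substitute for Bézout coefficients:
  1 = 41 - 5·8
  ... = 1106·(26) + 213·(-135)
Scale by 13: particular solution (338, -1755); reduce a mod 213: (125, -649).
General solution: a = 125 + 213t, b = -649 - 1106t for integer t.
-456 ≤ 125 + 213t ≤ 1439 gives t ∈ [-2, 6], which is 9 values.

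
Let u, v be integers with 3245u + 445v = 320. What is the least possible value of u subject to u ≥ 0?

23

gcd(3245, 445) = 5.
5 divides 320, so solutions exist.
By Bézout, 3245×(24) + 445×(-175) = 5.
Scale by 320/5 = 64: (u₀, v₀) = (1536, -11200).
General solution: u = 1536 + 89t, v = -11200 - 649t for integer t.
u ≥ 0: smallest is 1536 mod 89 = 23 (at t = -17), with v = -167.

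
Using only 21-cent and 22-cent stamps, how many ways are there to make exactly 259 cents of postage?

1

Need nonnegative integers with 21j + 22k = 259.
gcd(21, 22) = 1, and 21·(-1) + 22·(1) = 1.
So (j₀, k₀) = (-259, 259); general j = -259 + 22t, k = 259 - 21t.
j ≥ 0 ⇒ t ≥ 12; k ≥ 0 ⇒ t ≤ 12. That's 1 value of t.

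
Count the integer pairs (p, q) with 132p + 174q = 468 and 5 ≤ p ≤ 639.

22

gcd(174, 132):
  174 = 1×132 + 42
  132 = 3×42 + 6
  42 = 7×6
so gcd(174, 132) = 6.
Back-substitute for Bézout coefficients:
  6 = 132 - 3×42
  ... = 132×(4) + 174×(-3)
Scale by 78: particular solution (312, -234); reduce p mod 29: (22, -14).
General solution: p = 22 + 29t, q = -14 - 22t for integer t.
5 ≤ 22 + 29t ≤ 639 gives t ∈ [0, 21], which is 22 values.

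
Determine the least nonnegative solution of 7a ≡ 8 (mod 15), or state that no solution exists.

gcd(15, 7):
  15 = 2×7 + 1
  7 = 7×1
so gcd(15, 7) = 1.
1 divides 8, so solutions exist.
Back-substitute for Bézout coefficients:
  1 = 15 - 2×7
  ... = 7×(-2) + 15×(1)
So 7×(-2) ≡ 1 (mod 15); multiply by 8: a ≡ -16 (mod 15).
Smallest nonnegative: a = -16 mod 15 = 14.

14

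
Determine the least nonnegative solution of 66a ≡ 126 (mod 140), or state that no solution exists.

gcd(140, 66):
  140 = 2·66 + 8
  66 = 8·8 + 2
  8 = 4·2
so gcd(140, 66) = 2.
2 divides 126, so solutions exist.
Back-substitute for Bézout coefficients:
  2 = 66 - 8·8
  ... = 66·(17) + 140·(-8)
So 66·(17) ≡ 2 (mod 140); multiply by 63: a ≡ 1071 (mod 70).
Smallest nonnegative: a = 1071 mod 70 = 21.

21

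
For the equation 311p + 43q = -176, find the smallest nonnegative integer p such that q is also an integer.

34

gcd(311, 43):
  311 = 7*43 + 10
  43 = 4*10 + 3
  10 = 3*3 + 1
  3 = 3*1
so gcd(311, 43) = 1.
1 divides -176, so solutions exist.
Back-substitute for Bézout coefficients:
  1 = 10 - 3*3
  ... = 311*(13) + 43*(-94)
Scale by -176/1 = -176: (p₀, q₀) = (-2288, 16544).
General solution: p = -2288 + 43t, q = 16544 - 311t for integer t.
p ≥ 0: smallest is -2288 mod 43 = 34 (at t = 54), with q = -250.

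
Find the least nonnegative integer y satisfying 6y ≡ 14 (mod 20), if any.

9

gcd(20, 6) = 2.
2 divides 14, so solutions exist.
By Bézout, 6·(-3) + 20·(1) = 2.
So 6·(-3) ≡ 2 (mod 20); multiply by 7: y ≡ -21 (mod 10).
Smallest nonnegative: y = -21 mod 10 = 9.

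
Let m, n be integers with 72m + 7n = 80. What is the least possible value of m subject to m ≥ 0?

5

gcd(72, 7):
  72 = 10*7 + 2
  7 = 3*2 + 1
  2 = 2*1
so gcd(72, 7) = 1.
1 divides 80, so solutions exist.
Back-substitute for Bézout coefficients:
  1 = 7 - 3*2
  ... = 72*(-3) + 7*(31)
Scale by 80/1 = 80: (m₀, n₀) = (-240, 2480).
General solution: m = -240 + 7t, n = 2480 - 72t for integer t.
m ≥ 0: smallest is -240 mod 7 = 5 (at t = 35), with n = -40.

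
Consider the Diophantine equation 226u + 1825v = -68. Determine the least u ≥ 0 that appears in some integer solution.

32

gcd(1825, 226) = 1  (1825 = 8*226 + 17, 226 = 13*17 + 5, 17 = 3*5 + 2, 5 = 2*2 + 1, 2 = 2*1).
1 divides -68, so solutions exist.
Back-substituting, 226*(751) + 1825*(-93) = 1.
Scale by -68/1 = -68: (u₀, v₀) = (-51068, 6324).
General solution: u = -51068 + 1825t, v = 6324 - 226t for integer t.
u ≥ 0: smallest is -51068 mod 1825 = 32 (at t = 28), with v = -4.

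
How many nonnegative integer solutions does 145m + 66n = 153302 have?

gcd(145, 66):
  145 = 2·66 + 13
  66 = 5·13 + 1
  13 = 13·1
so gcd(145, 66) = 1.
Back-substitute for Bézout coefficients:
  1 = 66 - 5·13
  ... = 145·(-5) + 66·(11)
Scale by 153302: one solution is (-766510, 1686322). Reduce m mod 66: (14, 2292).
General: m = 14 + 66t, n = 2292 - 145t.
m ≥ 0 ⇒ t ≥ 0; n ≥ 0 ⇒ t ≤ 15. So t ∈ [0, 15]: 16 solutions.

16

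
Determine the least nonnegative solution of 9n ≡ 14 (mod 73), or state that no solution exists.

gcd(73, 9) = 1  (73 = 8·9 + 1, 9 = 9·1).
1 divides 14, so solutions exist.
Back-substituting, 9·(-8) + 73·(1) = 1.
So 9·(-8) ≡ 1 (mod 73); multiply by 14: n ≡ -112 (mod 73).
Smallest nonnegative: n = -112 mod 73 = 34.

34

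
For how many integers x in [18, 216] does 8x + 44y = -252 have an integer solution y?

gcd(44, 8) = 4  (44 = 5·8 + 4, 8 = 2·4).
Back-substituting, 8·(-5) + 44·(1) = 4.
Scale by -63: particular solution (315, -63); reduce x mod 11: (7, -7).
General solution: x = 7 + 11t, y = -7 - 2t for integer t.
18 ≤ 7 + 11t ≤ 216 gives t ∈ [1, 19], which is 19 values.

19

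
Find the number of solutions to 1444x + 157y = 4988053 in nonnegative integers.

gcd(1444, 157):
  1444 = 9·157 + 31
  157 = 5·31 + 2
  31 = 15·2 + 1
  2 = 2·1
so gcd(1444, 157) = 1.
Back-substitute for Bézout coefficients:
  1 = 31 - 15·2
  ... = 1444·(76) + 157·(-699)
Scale by 4988053: one solution is (379092028, -3486649047). Reduce x mod 157: (142, 30465).
General: x = 142 + 157t, y = 30465 - 1444t.
x ≥ 0 ⇒ t ≥ 0; y ≥ 0 ⇒ t ≤ 21. So t ∈ [0, 21]: 22 solutions.

22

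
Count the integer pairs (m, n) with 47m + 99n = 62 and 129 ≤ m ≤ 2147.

20

gcd(99, 47) = 1  (99 = 2*47 + 5, 47 = 9*5 + 2, 5 = 2*2 + 1, 2 = 2*1).
Back-substituting, 47*(-40) + 99*(19) = 1.
Scale by 62: particular solution (-2480, 1178); reduce m mod 99: (94, -44).
General solution: m = 94 + 99t, n = -44 - 47t for integer t.
129 ≤ 94 + 99t ≤ 2147 gives t ∈ [1, 20], which is 20 values.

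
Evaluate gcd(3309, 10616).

1

gcd(10616, 3309) = 1  (10616 = 3·3309 + 689, 3309 = 4·689 + 553, 689 = 1·553 + 136, 553 = 4·136 + 9, 136 = 15·9 + 1, 9 = 9·1).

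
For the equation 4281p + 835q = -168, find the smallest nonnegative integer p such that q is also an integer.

282

gcd(4281, 835) = 1  (4281 = 5×835 + 106, 835 = 7×106 + 93, 106 = 1×93 + 13, 93 = 7×13 + 2, 13 = 6×2 + 1, 2 = 2×1).
1 divides -168, so solutions exist.
Back-substituting, 4281×(386) + 835×(-1979) = 1.
Scale by -168/1 = -168: (p₀, q₀) = (-64848, 332472).
General solution: p = -64848 + 835t, q = 332472 - 4281t for integer t.
p ≥ 0: smallest is -64848 mod 835 = 282 (at t = 78), with q = -1446.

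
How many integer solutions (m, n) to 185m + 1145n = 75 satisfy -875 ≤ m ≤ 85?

4

gcd(1145, 185) = 5.
By Bézout, 185·(-99) + 1145·(16) = 5.
Particular solution: (118, -19).
General solution: m = 118 + 229t, n = -19 - 37t for integer t.
-875 ≤ 118 + 229t ≤ 85 gives t ∈ [-4, -1], which is 4 values.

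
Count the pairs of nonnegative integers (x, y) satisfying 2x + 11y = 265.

gcd(11, 2):
  11 = 5·2 + 1
  2 = 2·1
so gcd(11, 2) = 1.
Back-substitute for Bézout coefficients:
  1 = 11 - 5·2
  ... = 2·(-5) + 11·(1)
Scale by 265: one solution is (-1325, 265). Reduce x mod 11: (6, 23).
General: x = 6 + 11t, y = 23 - 2t.
x ≥ 0 ⇒ t ≥ 0; y ≥ 0 ⇒ t ≤ 11. So t ∈ [0, 11]: 12 solutions.

12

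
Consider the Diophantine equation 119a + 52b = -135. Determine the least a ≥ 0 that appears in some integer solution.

43

gcd(119, 52) = 1.
1 divides -135, so solutions exist.
By Bézout, 119×(7) + 52×(-16) = 1.
Scale by -135/1 = -135: (a₀, b₀) = (-945, 2160).
General solution: a = -945 + 52t, b = 2160 - 119t for integer t.
a ≥ 0: smallest is -945 mod 52 = 43 (at t = 19), with b = -101.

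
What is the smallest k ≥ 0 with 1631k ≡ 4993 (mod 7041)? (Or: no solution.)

5300

gcd(7041, 1631):
  7041 = 4*1631 + 517
  1631 = 3*517 + 80
  517 = 6*80 + 37
  80 = 2*37 + 6
  37 = 6*6 + 1
  6 = 6*1
so gcd(7041, 1631) = 1.
1 divides 4993, so solutions exist.
Back-substitute for Bézout coefficients:
  1 = 37 - 6*6
  ... = 1631*(-1144) + 7041*(265)
So 1631*(-1144) ≡ 1 (mod 7041); multiply by 4993: k ≡ -5711992 (mod 7041).
Smallest nonnegative: k = -5711992 mod 7041 = 5300.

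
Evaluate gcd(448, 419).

gcd(448, 419):
  448 = 1×419 + 29
  419 = 14×29 + 13
  29 = 2×13 + 3
  13 = 4×3 + 1
  3 = 3×1
so gcd(448, 419) = 1.

1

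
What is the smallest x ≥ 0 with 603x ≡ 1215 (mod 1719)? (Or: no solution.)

136

gcd(1719, 603) = 9  (1719 = 2*603 + 513, 603 = 1*513 + 90, 513 = 5*90 + 63, 90 = 1*63 + 27, 63 = 2*27 + 9, 27 = 3*9).
9 divides 1215, so solutions exist.
Back-substituting, 603*(-57) + 1719*(20) = 9.
So 603*(-57) ≡ 9 (mod 1719); multiply by 135: x ≡ -7695 (mod 191).
Smallest nonnegative: x = -7695 mod 191 = 136.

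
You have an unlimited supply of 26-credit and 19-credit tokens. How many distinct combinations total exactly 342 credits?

1

Need nonnegative integers with 26j + 19k = 342.
gcd(26, 19) = 1, and 26·(-8) + 19·(11) = 1.
So (j₀, k₀) = (-2736, 3762); general j = -2736 + 19t, k = 3762 - 26t.
j ≥ 0 ⇒ t ≥ 144; k ≥ 0 ⇒ t ≤ 144. That's 1 value of t.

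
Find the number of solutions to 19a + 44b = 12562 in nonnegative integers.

gcd(44, 19):
  44 = 2·19 + 6
  19 = 3·6 + 1
  6 = 6·1
so gcd(44, 19) = 1.
Back-substitute for Bézout coefficients:
  1 = 19 - 3·6
  ... = 19·(7) + 44·(-3)
Scale by 12562: one solution is (87934, -37686). Reduce a mod 44: (22, 276).
General: a = 22 + 44t, b = 276 - 19t.
a ≥ 0 ⇒ t ≥ 0; b ≥ 0 ⇒ t ≤ 14. So t ∈ [0, 14]: 15 solutions.

15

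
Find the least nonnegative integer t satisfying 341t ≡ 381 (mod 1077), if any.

gcd(1077, 341) = 1  (1077 = 3×341 + 54, 341 = 6×54 + 17, 54 = 3×17 + 3, 17 = 5×3 + 2, 3 = 1×2 + 1, 2 = 2×1).
1 divides 381, so solutions exist.
Back-substituting, 341×(-379) + 1077×(120) = 1.
So 341×(-379) ≡ 1 (mod 1077); multiply by 381: t ≡ -144399 (mod 1077).
Smallest nonnegative: t = -144399 mod 1077 = 996.

996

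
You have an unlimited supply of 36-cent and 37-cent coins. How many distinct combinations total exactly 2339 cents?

Need nonnegative integers with 36j + 37k = 2339.
gcd(36, 37) = 1, and 36·(-1) + 37·(1) = 1.
So (j₀, k₀) = (-2339, 2339); general j = -2339 + 37t, k = 2339 - 36t.
j ≥ 0 ⇒ t ≥ 64; k ≥ 0 ⇒ t ≤ 64. That's 1 value of t.

1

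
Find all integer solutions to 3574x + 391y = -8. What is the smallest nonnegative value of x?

270

gcd(3574, 391):
  3574 = 9*391 + 55
  391 = 7*55 + 6
  55 = 9*6 + 1
  6 = 6*1
so gcd(3574, 391) = 1.
1 divides -8, so solutions exist.
Back-substitute for Bézout coefficients:
  1 = 55 - 9*6
  ... = 3574*(64) + 391*(-585)
Scale by -8/1 = -8: (x₀, y₀) = (-512, 4680).
General solution: x = -512 + 391t, y = 4680 - 3574t for integer t.
x ≥ 0: smallest is -512 mod 391 = 270 (at t = 2), with y = -2468.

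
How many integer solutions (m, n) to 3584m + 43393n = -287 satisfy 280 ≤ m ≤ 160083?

gcd(43393, 3584) = 7  (43393 = 12·3584 + 385, 3584 = 9·385 + 119, 385 = 3·119 + 28, 119 = 4·28 + 7, 28 = 4·7).
Back-substituting, 3584·(1465) + 43393·(-121) = 7.
Scale by -41: particular solution (-60065, 4961); reduce m mod 6199: (1925, -159).
General solution: m = 1925 + 6199t, n = -159 - 512t for integer t.
280 ≤ 1925 + 6199t ≤ 160083 gives t ∈ [0, 25], which is 26 values.

26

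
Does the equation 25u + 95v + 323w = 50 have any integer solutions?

gcd(95, 25) = 5  (95 = 3×25 + 20, 25 = 1×20 + 5, 20 = 4×5).
gcd(5, 323) = 1.
1 divides 50, so integer solutions exist.

yes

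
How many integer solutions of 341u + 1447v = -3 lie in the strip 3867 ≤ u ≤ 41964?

gcd(1447, 341):
  1447 = 4×341 + 83
  341 = 4×83 + 9
  83 = 9×9 + 2
  9 = 4×2 + 1
  2 = 2×1
so gcd(1447, 341) = 1.
Back-substitute for Bézout coefficients:
  1 = 9 - 4×2
  ... = 341×(645) + 1447×(-152)
Scale by -3: particular solution (-1935, 456); reduce u mod 1447: (959, -226).
General solution: u = 959 + 1447t, v = -226 - 341t for integer t.
3867 ≤ 959 + 1447t ≤ 41964 gives t ∈ [3, 28], which is 26 values.

26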